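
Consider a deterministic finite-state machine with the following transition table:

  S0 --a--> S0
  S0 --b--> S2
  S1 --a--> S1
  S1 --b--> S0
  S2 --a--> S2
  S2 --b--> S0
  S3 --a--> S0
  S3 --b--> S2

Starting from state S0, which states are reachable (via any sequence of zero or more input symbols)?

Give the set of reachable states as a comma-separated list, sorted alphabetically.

BFS from S0:
  visit S0: S0--a-->S0 (seen), S0--b-->S2 (new)
  visit S2: S2--a-->S2 (seen), S2--b-->S0 (seen)

Answer: S0, S2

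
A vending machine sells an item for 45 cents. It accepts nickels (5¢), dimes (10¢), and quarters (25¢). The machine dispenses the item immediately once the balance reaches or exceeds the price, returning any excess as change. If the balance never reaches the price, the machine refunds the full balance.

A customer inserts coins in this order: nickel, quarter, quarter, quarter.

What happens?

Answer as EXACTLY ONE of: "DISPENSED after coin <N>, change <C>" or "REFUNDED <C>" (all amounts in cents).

Price: 45¢
Coin 1 (nickel, 5¢): balance = 5¢
Coin 2 (quarter, 25¢): balance = 30¢
Coin 3 (quarter, 25¢): balance = 55¢
  → balance >= price → DISPENSE, change = 55 - 45 = 10¢

Answer: DISPENSED after coin 3, change 10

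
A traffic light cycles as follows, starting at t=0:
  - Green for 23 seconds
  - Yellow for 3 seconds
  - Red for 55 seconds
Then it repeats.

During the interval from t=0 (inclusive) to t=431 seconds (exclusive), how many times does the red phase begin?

Answer: 5

Derivation:
Cycle = 23+3+55 = 81s
red phase starts at t = k*81 + 26 for k=0,1,2,...
Need k*81+26 < 431 → k < 5.000
k ∈ {0, ..., 4} → 5 starts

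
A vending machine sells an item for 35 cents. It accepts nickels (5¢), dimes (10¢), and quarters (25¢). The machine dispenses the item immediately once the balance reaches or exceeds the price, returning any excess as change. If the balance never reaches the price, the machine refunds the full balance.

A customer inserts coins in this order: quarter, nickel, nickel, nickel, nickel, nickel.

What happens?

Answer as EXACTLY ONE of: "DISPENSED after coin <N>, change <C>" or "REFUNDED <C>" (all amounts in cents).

Answer: DISPENSED after coin 3, change 0

Derivation:
Price: 35¢
Coin 1 (quarter, 25¢): balance = 25¢
Coin 2 (nickel, 5¢): balance = 30¢
Coin 3 (nickel, 5¢): balance = 35¢
  → balance >= price → DISPENSE, change = 35 - 35 = 0¢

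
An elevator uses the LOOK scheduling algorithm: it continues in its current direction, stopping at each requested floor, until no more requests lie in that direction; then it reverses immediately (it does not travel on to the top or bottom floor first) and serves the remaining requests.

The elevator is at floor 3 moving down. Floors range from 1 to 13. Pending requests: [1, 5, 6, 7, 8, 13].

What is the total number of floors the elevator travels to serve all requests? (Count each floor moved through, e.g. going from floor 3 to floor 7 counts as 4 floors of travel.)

Start at floor 3 moving down, LOOK stop order: [1, 5, 6, 7, 8, 13]
  3 → 1: |1-3| = 2, total = 2
  1 → 5: |5-1| = 4, total = 6
  5 → 6: |6-5| = 1, total = 7
  6 → 7: |7-6| = 1, total = 8
  7 → 8: |8-7| = 1, total = 9
  8 → 13: |13-8| = 5, total = 14

Answer: 14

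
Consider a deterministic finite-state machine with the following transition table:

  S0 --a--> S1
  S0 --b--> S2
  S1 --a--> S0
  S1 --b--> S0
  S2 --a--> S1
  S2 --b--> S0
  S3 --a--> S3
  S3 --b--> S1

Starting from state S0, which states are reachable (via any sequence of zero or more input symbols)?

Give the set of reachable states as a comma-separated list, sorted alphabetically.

Answer: S0, S1, S2

Derivation:
BFS from S0:
  visit S0: S0--a-->S1 (new), S0--b-->S2 (new)
  visit S1: S1--a-->S0 (seen), S1--b-->S0 (seen)
  visit S2: S2--a-->S1 (seen), S2--b-->S0 (seen)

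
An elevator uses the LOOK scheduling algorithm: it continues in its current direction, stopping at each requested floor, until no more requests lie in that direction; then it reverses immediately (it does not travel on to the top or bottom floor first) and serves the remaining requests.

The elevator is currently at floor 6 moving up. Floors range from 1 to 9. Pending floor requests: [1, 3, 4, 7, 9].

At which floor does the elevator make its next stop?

Answer: 7

Derivation:
Current floor: 6, direction: up
Requests above: [7, 9]
Requests below: [1, 3, 4]
Moving up and requests lie above → nearest above is min([7, 9]) = 7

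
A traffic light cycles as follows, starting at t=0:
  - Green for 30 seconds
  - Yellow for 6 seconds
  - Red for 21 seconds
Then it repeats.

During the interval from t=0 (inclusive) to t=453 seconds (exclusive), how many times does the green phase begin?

Cycle = 30+6+21 = 57s
green phase starts at t = k*57 + 0 for k=0,1,2,...
Need k*57+0 < 453 → k < 7.947
k ∈ {0, ..., 7} → 8 starts

Answer: 8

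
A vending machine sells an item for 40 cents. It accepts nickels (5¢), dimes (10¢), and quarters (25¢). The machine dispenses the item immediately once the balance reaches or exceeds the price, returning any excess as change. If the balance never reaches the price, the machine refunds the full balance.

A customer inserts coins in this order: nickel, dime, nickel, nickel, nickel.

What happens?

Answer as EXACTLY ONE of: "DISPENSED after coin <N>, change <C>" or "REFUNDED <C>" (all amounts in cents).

Price: 40¢
Coin 1 (nickel, 5¢): balance = 5¢
Coin 2 (dime, 10¢): balance = 15¢
Coin 3 (nickel, 5¢): balance = 20¢
Coin 4 (nickel, 5¢): balance = 25¢
Coin 5 (nickel, 5¢): balance = 30¢
All coins inserted, balance 30¢ < price 40¢ → REFUND 30¢

Answer: REFUNDED 30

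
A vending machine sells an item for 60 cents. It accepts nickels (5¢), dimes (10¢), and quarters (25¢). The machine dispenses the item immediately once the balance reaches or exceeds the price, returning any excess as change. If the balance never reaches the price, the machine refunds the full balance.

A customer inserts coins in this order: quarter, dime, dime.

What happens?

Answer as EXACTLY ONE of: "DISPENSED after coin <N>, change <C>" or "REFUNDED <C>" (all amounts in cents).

Answer: REFUNDED 45

Derivation:
Price: 60¢
Coin 1 (quarter, 25¢): balance = 25¢
Coin 2 (dime, 10¢): balance = 35¢
Coin 3 (dime, 10¢): balance = 45¢
All coins inserted, balance 45¢ < price 60¢ → REFUND 45¢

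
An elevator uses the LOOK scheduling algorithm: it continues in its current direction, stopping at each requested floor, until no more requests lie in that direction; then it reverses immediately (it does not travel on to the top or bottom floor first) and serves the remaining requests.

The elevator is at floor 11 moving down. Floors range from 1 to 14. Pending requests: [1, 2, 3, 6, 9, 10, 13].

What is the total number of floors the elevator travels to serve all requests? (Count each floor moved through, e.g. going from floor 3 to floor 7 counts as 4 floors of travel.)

Start at floor 11 moving down, LOOK stop order: [10, 9, 6, 3, 2, 1, 13]
  11 → 10: |10-11| = 1, total = 1
  10 → 9: |9-10| = 1, total = 2
  9 → 6: |6-9| = 3, total = 5
  6 → 3: |3-6| = 3, total = 8
  3 → 2: |2-3| = 1, total = 9
  2 → 1: |1-2| = 1, total = 10
  1 → 13: |13-1| = 12, total = 22

Answer: 22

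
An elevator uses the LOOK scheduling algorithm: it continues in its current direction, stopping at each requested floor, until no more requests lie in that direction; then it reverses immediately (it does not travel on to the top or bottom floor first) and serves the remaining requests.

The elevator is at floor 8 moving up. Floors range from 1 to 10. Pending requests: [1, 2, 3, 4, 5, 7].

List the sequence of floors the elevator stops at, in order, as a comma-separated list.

Answer: 7, 5, 4, 3, 2, 1

Derivation:
Current: 8, moving UP
Serve above first (ascending): []
Then reverse, serve below (descending): [7, 5, 4, 3, 2, 1]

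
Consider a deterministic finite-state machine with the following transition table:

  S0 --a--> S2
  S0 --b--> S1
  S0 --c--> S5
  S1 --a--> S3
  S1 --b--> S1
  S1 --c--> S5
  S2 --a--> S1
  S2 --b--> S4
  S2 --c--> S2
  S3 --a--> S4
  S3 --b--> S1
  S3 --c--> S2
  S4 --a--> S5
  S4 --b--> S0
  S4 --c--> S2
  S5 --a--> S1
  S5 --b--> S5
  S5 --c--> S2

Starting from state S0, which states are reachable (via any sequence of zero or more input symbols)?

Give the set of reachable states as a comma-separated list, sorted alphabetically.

Answer: S0, S1, S2, S3, S4, S5

Derivation:
BFS from S0:
  visit S0: S0--a-->S2 (new), S0--b-->S1 (new), S0--c-->S5 (new)
  visit S2: S2--a-->S1 (seen), S2--b-->S4 (new), S2--c-->S2 (seen)
  visit S1: S1--a-->S3 (new), S1--b-->S1 (seen), S1--c-->S5 (seen)
  visit S5: S5--a-->S1 (seen), S5--b-->S5 (seen), S5--c-->S2 (seen)
  visit S4: S4--a-->S5 (seen), S4--b-->S0 (seen), S4--c-->S2 (seen)
  visit S3: S3--a-->S4 (seen), S3--b-->S1 (seen), S3--c-->S2 (seen)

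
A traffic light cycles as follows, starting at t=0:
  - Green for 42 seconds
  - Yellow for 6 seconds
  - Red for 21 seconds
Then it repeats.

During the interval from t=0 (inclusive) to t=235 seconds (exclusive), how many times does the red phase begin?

Cycle = 42+6+21 = 69s
red phase starts at t = k*69 + 48 for k=0,1,2,...
Need k*69+48 < 235 → k < 2.710
k ∈ {0, ..., 2} → 3 starts

Answer: 3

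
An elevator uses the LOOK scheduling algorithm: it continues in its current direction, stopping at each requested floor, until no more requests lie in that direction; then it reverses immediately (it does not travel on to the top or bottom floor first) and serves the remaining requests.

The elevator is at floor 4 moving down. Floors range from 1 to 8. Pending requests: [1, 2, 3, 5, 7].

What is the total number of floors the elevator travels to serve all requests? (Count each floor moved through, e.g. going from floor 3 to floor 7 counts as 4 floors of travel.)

Start at floor 4 moving down, LOOK stop order: [3, 2, 1, 5, 7]
  4 → 3: |3-4| = 1, total = 1
  3 → 2: |2-3| = 1, total = 2
  2 → 1: |1-2| = 1, total = 3
  1 → 5: |5-1| = 4, total = 7
  5 → 7: |7-5| = 2, total = 9

Answer: 9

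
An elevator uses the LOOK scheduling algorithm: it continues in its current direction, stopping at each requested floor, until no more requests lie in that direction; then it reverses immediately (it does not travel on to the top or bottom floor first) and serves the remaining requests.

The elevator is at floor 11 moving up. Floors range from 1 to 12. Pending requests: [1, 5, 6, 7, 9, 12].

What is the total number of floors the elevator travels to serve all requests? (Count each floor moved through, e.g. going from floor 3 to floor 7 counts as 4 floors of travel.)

Start at floor 11 moving up, LOOK stop order: [12, 9, 7, 6, 5, 1]
  11 → 12: |12-11| = 1, total = 1
  12 → 9: |9-12| = 3, total = 4
  9 → 7: |7-9| = 2, total = 6
  7 → 6: |6-7| = 1, total = 7
  6 → 5: |5-6| = 1, total = 8
  5 → 1: |1-5| = 4, total = 12

Answer: 12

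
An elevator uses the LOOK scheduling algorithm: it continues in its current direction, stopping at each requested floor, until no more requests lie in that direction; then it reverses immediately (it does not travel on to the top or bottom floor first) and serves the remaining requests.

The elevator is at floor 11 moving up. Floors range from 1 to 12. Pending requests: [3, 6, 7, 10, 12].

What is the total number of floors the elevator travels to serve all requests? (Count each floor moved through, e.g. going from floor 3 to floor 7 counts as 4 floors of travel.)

Answer: 10

Derivation:
Start at floor 11 moving up, LOOK stop order: [12, 10, 7, 6, 3]
  11 → 12: |12-11| = 1, total = 1
  12 → 10: |10-12| = 2, total = 3
  10 → 7: |7-10| = 3, total = 6
  7 → 6: |6-7| = 1, total = 7
  6 → 3: |3-6| = 3, total = 10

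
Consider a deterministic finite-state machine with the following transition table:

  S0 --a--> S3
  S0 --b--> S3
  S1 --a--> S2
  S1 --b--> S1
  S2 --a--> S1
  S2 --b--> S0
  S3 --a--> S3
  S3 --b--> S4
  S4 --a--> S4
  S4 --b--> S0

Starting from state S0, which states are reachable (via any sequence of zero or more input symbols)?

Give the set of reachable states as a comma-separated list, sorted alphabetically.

Answer: S0, S3, S4

Derivation:
BFS from S0:
  visit S0: S0--a-->S3 (new), S0--b-->S3 (seen)
  visit S3: S3--a-->S3 (seen), S3--b-->S4 (new)
  visit S4: S4--a-->S4 (seen), S4--b-->S0 (seen)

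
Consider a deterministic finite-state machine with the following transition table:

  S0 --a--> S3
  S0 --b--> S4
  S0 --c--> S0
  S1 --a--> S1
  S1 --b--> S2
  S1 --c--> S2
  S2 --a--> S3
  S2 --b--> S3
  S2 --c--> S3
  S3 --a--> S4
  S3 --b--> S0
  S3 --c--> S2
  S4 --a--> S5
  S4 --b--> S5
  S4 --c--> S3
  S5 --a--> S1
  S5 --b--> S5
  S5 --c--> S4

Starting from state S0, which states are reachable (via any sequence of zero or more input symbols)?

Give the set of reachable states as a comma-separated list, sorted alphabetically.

Answer: S0, S1, S2, S3, S4, S5

Derivation:
BFS from S0:
  visit S0: S0--a-->S3 (new), S0--b-->S4 (new), S0--c-->S0 (seen)
  visit S3: S3--a-->S4 (seen), S3--b-->S0 (seen), S3--c-->S2 (new)
  visit S4: S4--a-->S5 (new), S4--b-->S5 (seen), S4--c-->S3 (seen)
  visit S2: S2--a-->S3 (seen), S2--b-->S3 (seen), S2--c-->S3 (seen)
  visit S5: S5--a-->S1 (new), S5--b-->S5 (seen), S5--c-->S4 (seen)
  visit S1: S1--a-->S1 (seen), S1--b-->S2 (seen), S1--c-->S2 (seen)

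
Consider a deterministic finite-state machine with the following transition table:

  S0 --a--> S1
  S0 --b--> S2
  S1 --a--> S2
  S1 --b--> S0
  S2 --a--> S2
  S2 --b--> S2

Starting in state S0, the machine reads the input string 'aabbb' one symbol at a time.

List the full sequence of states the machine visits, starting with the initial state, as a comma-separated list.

Answer: S0, S1, S2, S2, S2, S2

Derivation:
Start: S0
  read 'a': S0 --a--> S1
  read 'a': S1 --a--> S2
  read 'b': S2 --b--> S2
  read 'b': S2 --b--> S2
  read 'b': S2 --b--> S2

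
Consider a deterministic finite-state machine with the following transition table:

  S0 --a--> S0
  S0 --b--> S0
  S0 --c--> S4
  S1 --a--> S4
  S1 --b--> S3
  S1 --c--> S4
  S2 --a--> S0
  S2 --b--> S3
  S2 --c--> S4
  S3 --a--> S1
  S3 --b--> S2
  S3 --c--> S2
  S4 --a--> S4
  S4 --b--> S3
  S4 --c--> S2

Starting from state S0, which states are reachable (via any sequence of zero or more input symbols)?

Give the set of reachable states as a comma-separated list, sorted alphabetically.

Answer: S0, S1, S2, S3, S4

Derivation:
BFS from S0:
  visit S0: S0--a-->S0 (seen), S0--b-->S0 (seen), S0--c-->S4 (new)
  visit S4: S4--a-->S4 (seen), S4--b-->S3 (new), S4--c-->S2 (new)
  visit S3: S3--a-->S1 (new), S3--b-->S2 (seen), S3--c-->S2 (seen)
  visit S2: S2--a-->S0 (seen), S2--b-->S3 (seen), S2--c-->S4 (seen)
  visit S1: S1--a-->S4 (seen), S1--b-->S3 (seen), S1--c-->S4 (seen)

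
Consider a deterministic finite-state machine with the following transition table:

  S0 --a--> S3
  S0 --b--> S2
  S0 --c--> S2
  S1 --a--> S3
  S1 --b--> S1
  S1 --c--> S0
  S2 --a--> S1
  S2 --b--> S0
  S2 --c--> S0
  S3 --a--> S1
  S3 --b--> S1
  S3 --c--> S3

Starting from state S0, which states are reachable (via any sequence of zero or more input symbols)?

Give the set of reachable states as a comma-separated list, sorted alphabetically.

Answer: S0, S1, S2, S3

Derivation:
BFS from S0:
  visit S0: S0--a-->S3 (new), S0--b-->S2 (new), S0--c-->S2 (seen)
  visit S3: S3--a-->S1 (new), S3--b-->S1 (seen), S3--c-->S3 (seen)
  visit S2: S2--a-->S1 (seen), S2--b-->S0 (seen), S2--c-->S0 (seen)
  visit S1: S1--a-->S3 (seen), S1--b-->S1 (seen), S1--c-->S0 (seen)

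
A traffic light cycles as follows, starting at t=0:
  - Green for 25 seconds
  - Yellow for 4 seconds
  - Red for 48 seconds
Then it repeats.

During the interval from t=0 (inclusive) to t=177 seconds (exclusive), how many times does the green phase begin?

Answer: 3

Derivation:
Cycle = 25+4+48 = 77s
green phase starts at t = k*77 + 0 for k=0,1,2,...
Need k*77+0 < 177 → k < 2.299
k ∈ {0, ..., 2} → 3 starts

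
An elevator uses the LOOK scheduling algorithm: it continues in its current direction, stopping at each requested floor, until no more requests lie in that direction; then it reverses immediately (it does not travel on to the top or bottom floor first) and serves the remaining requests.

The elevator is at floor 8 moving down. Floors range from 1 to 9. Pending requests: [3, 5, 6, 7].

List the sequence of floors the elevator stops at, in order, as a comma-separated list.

Current: 8, moving DOWN
Serve below first (descending): [7, 6, 5, 3]
Then reverse, serve above (ascending): []

Answer: 7, 6, 5, 3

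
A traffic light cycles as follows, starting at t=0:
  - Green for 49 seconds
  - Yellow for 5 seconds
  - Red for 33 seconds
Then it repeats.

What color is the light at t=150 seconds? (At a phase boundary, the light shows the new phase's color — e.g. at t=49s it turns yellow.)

Answer: red

Derivation:
Cycle length = 49 + 5 + 33 = 87s
t = 150, phase_t = 150 mod 87 = 63
63 >= 54 → RED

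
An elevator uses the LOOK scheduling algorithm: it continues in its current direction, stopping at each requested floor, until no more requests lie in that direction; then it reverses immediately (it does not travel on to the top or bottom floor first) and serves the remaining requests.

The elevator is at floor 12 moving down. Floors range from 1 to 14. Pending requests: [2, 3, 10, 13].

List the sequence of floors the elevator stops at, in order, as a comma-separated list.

Current: 12, moving DOWN
Serve below first (descending): [10, 3, 2]
Then reverse, serve above (ascending): [13]

Answer: 10, 3, 2, 13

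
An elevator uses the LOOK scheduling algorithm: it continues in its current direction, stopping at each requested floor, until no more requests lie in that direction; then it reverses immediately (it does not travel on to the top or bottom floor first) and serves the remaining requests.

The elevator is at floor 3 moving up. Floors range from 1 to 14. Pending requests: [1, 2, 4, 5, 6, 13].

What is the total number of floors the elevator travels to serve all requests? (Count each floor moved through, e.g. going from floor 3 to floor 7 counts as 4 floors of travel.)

Answer: 22

Derivation:
Start at floor 3 moving up, LOOK stop order: [4, 5, 6, 13, 2, 1]
  3 → 4: |4-3| = 1, total = 1
  4 → 5: |5-4| = 1, total = 2
  5 → 6: |6-5| = 1, total = 3
  6 → 13: |13-6| = 7, total = 10
  13 → 2: |2-13| = 11, total = 21
  2 → 1: |1-2| = 1, total = 22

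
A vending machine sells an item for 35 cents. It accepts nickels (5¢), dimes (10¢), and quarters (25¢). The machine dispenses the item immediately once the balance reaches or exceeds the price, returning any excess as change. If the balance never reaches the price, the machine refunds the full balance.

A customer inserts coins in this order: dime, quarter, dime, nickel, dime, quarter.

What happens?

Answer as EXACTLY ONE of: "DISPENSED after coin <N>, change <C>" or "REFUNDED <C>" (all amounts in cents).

Answer: DISPENSED after coin 2, change 0

Derivation:
Price: 35¢
Coin 1 (dime, 10¢): balance = 10¢
Coin 2 (quarter, 25¢): balance = 35¢
  → balance >= price → DISPENSE, change = 35 - 35 = 0¢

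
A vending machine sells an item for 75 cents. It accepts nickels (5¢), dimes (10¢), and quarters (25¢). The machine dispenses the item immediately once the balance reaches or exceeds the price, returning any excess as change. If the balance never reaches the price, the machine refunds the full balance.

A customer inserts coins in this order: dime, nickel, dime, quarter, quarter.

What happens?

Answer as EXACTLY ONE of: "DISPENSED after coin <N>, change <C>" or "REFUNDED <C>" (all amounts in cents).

Price: 75¢
Coin 1 (dime, 10¢): balance = 10¢
Coin 2 (nickel, 5¢): balance = 15¢
Coin 3 (dime, 10¢): balance = 25¢
Coin 4 (quarter, 25¢): balance = 50¢
Coin 5 (quarter, 25¢): balance = 75¢
  → balance >= price → DISPENSE, change = 75 - 75 = 0¢

Answer: DISPENSED after coin 5, change 0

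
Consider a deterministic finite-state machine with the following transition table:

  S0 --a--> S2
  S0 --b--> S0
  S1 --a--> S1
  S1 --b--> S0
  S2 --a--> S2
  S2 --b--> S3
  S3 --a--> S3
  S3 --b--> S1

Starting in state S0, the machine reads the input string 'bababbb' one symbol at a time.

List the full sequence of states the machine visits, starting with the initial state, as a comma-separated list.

Answer: S0, S0, S2, S3, S3, S1, S0, S0

Derivation:
Start: S0
  read 'b': S0 --b--> S0
  read 'a': S0 --a--> S2
  read 'b': S2 --b--> S3
  read 'a': S3 --a--> S3
  read 'b': S3 --b--> S1
  read 'b': S1 --b--> S0
  read 'b': S0 --b--> S0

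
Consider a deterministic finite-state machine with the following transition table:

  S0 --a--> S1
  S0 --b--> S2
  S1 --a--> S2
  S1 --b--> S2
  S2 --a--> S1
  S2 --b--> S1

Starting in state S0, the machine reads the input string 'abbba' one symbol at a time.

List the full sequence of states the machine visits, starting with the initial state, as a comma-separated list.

Answer: S0, S1, S2, S1, S2, S1

Derivation:
Start: S0
  read 'a': S0 --a--> S1
  read 'b': S1 --b--> S2
  read 'b': S2 --b--> S1
  read 'b': S1 --b--> S2
  read 'a': S2 --a--> S1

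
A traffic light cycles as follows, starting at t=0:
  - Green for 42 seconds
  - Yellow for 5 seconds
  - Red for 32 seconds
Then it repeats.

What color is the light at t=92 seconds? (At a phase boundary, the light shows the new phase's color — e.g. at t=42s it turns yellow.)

Cycle length = 42 + 5 + 32 = 79s
t = 92, phase_t = 92 mod 79 = 13
13 < 42 (green end) → GREEN

Answer: green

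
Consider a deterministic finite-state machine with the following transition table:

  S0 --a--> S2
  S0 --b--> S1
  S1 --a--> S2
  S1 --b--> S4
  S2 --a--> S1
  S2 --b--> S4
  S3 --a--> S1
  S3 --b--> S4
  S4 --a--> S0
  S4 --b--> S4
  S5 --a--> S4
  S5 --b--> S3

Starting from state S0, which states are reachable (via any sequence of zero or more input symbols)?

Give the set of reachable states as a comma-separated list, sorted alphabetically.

BFS from S0:
  visit S0: S0--a-->S2 (new), S0--b-->S1 (new)
  visit S2: S2--a-->S1 (seen), S2--b-->S4 (new)
  visit S1: S1--a-->S2 (seen), S1--b-->S4 (seen)
  visit S4: S4--a-->S0 (seen), S4--b-->S4 (seen)

Answer: S0, S1, S2, S4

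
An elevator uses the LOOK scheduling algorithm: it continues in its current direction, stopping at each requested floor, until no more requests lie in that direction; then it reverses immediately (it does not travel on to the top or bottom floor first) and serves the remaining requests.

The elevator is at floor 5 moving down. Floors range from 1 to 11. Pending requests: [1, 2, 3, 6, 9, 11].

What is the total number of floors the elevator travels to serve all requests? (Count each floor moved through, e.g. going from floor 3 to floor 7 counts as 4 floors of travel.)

Answer: 14

Derivation:
Start at floor 5 moving down, LOOK stop order: [3, 2, 1, 6, 9, 11]
  5 → 3: |3-5| = 2, total = 2
  3 → 2: |2-3| = 1, total = 3
  2 → 1: |1-2| = 1, total = 4
  1 → 6: |6-1| = 5, total = 9
  6 → 9: |9-6| = 3, total = 12
  9 → 11: |11-9| = 2, total = 14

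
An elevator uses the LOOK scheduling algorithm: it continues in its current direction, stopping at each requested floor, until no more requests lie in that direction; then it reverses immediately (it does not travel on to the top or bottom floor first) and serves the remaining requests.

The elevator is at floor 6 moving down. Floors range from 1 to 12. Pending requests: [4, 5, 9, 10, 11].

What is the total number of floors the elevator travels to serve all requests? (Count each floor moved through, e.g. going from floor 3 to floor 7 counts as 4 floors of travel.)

Start at floor 6 moving down, LOOK stop order: [5, 4, 9, 10, 11]
  6 → 5: |5-6| = 1, total = 1
  5 → 4: |4-5| = 1, total = 2
  4 → 9: |9-4| = 5, total = 7
  9 → 10: |10-9| = 1, total = 8
  10 → 11: |11-10| = 1, total = 9

Answer: 9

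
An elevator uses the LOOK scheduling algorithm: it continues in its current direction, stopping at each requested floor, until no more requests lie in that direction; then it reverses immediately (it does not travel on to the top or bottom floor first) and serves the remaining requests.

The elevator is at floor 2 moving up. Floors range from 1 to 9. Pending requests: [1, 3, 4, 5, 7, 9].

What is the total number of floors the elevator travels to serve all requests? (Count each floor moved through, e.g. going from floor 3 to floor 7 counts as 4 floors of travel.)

Start at floor 2 moving up, LOOK stop order: [3, 4, 5, 7, 9, 1]
  2 → 3: |3-2| = 1, total = 1
  3 → 4: |4-3| = 1, total = 2
  4 → 5: |5-4| = 1, total = 3
  5 → 7: |7-5| = 2, total = 5
  7 → 9: |9-7| = 2, total = 7
  9 → 1: |1-9| = 8, total = 15

Answer: 15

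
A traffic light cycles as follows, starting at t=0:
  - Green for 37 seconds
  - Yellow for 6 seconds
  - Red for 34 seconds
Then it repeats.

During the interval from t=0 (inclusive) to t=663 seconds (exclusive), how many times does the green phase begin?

Cycle = 37+6+34 = 77s
green phase starts at t = k*77 + 0 for k=0,1,2,...
Need k*77+0 < 663 → k < 8.610
k ∈ {0, ..., 8} → 9 starts

Answer: 9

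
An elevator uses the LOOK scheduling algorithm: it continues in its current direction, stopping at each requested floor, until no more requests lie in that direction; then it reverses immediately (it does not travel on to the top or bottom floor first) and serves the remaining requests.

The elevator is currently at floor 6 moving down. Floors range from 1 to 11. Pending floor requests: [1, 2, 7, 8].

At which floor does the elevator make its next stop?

Current floor: 6, direction: down
Requests above: [7, 8]
Requests below: [1, 2]
Moving down and requests lie below → nearest below is max([1, 2]) = 2

Answer: 2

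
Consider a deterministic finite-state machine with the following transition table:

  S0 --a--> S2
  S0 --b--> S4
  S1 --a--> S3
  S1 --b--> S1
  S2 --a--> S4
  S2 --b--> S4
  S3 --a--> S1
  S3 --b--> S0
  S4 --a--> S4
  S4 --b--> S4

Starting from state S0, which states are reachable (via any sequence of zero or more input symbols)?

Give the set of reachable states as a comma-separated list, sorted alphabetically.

BFS from S0:
  visit S0: S0--a-->S2 (new), S0--b-->S4 (new)
  visit S2: S2--a-->S4 (seen), S2--b-->S4 (seen)
  visit S4: S4--a-->S4 (seen), S4--b-->S4 (seen)

Answer: S0, S2, S4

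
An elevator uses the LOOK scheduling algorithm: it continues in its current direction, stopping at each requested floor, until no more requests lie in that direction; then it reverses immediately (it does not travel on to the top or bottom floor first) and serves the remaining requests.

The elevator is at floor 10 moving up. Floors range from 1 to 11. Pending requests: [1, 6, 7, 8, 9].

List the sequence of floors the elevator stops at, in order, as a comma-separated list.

Answer: 9, 8, 7, 6, 1

Derivation:
Current: 10, moving UP
Serve above first (ascending): []
Then reverse, serve below (descending): [9, 8, 7, 6, 1]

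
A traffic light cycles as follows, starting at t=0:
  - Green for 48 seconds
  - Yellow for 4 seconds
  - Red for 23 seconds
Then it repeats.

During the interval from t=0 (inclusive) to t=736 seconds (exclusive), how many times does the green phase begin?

Cycle = 48+4+23 = 75s
green phase starts at t = k*75 + 0 for k=0,1,2,...
Need k*75+0 < 736 → k < 9.813
k ∈ {0, ..., 9} → 10 starts

Answer: 10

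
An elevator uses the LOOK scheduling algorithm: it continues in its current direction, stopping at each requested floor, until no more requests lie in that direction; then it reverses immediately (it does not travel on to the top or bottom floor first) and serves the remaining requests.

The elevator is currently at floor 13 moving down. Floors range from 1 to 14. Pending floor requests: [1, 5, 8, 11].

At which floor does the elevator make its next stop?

Answer: 11

Derivation:
Current floor: 13, direction: down
Requests above: []
Requests below: [1, 5, 8, 11]
Moving down and requests lie below → nearest below is max([1, 5, 8, 11]) = 11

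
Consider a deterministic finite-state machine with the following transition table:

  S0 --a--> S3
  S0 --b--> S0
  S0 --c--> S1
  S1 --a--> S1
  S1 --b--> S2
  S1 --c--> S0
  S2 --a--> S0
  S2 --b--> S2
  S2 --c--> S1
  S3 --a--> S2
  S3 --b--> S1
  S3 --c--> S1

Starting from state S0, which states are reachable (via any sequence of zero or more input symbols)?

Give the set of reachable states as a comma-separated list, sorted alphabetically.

Answer: S0, S1, S2, S3

Derivation:
BFS from S0:
  visit S0: S0--a-->S3 (new), S0--b-->S0 (seen), S0--c-->S1 (new)
  visit S3: S3--a-->S2 (new), S3--b-->S1 (seen), S3--c-->S1 (seen)
  visit S1: S1--a-->S1 (seen), S1--b-->S2 (seen), S1--c-->S0 (seen)
  visit S2: S2--a-->S0 (seen), S2--b-->S2 (seen), S2--c-->S1 (seen)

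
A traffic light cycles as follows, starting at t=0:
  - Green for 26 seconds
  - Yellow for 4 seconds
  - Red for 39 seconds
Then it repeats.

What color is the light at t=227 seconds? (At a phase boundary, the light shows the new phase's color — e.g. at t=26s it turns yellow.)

Answer: green

Derivation:
Cycle length = 26 + 4 + 39 = 69s
t = 227, phase_t = 227 mod 69 = 20
20 < 26 (green end) → GREEN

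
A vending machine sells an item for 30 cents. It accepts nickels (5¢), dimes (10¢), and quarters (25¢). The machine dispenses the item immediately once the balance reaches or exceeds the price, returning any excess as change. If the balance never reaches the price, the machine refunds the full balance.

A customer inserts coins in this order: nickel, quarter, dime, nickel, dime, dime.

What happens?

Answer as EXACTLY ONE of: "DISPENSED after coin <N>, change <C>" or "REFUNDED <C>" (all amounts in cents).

Answer: DISPENSED after coin 2, change 0

Derivation:
Price: 30¢
Coin 1 (nickel, 5¢): balance = 5¢
Coin 2 (quarter, 25¢): balance = 30¢
  → balance >= price → DISPENSE, change = 30 - 30 = 0¢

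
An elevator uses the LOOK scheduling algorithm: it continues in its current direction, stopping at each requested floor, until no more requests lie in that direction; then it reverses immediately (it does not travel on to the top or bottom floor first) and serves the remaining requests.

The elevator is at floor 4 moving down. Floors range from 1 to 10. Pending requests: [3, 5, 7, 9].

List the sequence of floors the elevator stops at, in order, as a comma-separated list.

Current: 4, moving DOWN
Serve below first (descending): [3]
Then reverse, serve above (ascending): [5, 7, 9]

Answer: 3, 5, 7, 9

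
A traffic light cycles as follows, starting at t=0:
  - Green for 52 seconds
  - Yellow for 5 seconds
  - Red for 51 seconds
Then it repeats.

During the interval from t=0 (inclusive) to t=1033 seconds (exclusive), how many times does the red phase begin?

Answer: 10

Derivation:
Cycle = 52+5+51 = 108s
red phase starts at t = k*108 + 57 for k=0,1,2,...
Need k*108+57 < 1033 → k < 9.037
k ∈ {0, ..., 9} → 10 starts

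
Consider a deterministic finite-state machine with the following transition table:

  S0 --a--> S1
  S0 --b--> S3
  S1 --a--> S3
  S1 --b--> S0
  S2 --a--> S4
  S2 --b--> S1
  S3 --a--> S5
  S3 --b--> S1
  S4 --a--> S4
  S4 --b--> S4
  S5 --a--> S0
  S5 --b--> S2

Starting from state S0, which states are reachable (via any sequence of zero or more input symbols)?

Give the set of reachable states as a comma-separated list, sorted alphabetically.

BFS from S0:
  visit S0: S0--a-->S1 (new), S0--b-->S3 (new)
  visit S1: S1--a-->S3 (seen), S1--b-->S0 (seen)
  visit S3: S3--a-->S5 (new), S3--b-->S1 (seen)
  visit S5: S5--a-->S0 (seen), S5--b-->S2 (new)
  visit S2: S2--a-->S4 (new), S2--b-->S1 (seen)
  visit S4: S4--a-->S4 (seen), S4--b-->S4 (seen)

Answer: S0, S1, S2, S3, S4, S5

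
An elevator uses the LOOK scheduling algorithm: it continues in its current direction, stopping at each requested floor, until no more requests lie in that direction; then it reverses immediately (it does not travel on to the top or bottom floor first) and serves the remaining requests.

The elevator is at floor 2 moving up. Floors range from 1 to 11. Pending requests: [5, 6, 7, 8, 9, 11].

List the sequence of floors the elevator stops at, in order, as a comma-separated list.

Answer: 5, 6, 7, 8, 9, 11

Derivation:
Current: 2, moving UP
Serve above first (ascending): [5, 6, 7, 8, 9, 11]
Then reverse, serve below (descending): []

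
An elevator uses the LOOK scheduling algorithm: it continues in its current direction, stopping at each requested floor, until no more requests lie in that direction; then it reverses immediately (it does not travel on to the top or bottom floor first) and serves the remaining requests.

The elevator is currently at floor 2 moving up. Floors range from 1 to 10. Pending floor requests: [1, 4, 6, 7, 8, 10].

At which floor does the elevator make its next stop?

Current floor: 2, direction: up
Requests above: [4, 6, 7, 8, 10]
Requests below: [1]
Moving up and requests lie above → nearest above is min([4, 6, 7, 8, 10]) = 4

Answer: 4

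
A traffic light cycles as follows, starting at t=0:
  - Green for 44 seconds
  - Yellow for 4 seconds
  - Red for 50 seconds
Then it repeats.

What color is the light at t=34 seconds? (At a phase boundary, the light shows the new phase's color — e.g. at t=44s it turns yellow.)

Cycle length = 44 + 4 + 50 = 98s
t = 34, phase_t = 34 mod 98 = 34
34 < 44 (green end) → GREEN

Answer: green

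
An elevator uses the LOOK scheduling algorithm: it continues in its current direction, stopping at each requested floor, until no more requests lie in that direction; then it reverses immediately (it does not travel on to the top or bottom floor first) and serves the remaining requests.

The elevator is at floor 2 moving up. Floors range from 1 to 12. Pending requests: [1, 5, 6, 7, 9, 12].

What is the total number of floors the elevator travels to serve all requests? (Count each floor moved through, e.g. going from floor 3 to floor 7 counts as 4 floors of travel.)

Answer: 21

Derivation:
Start at floor 2 moving up, LOOK stop order: [5, 6, 7, 9, 12, 1]
  2 → 5: |5-2| = 3, total = 3
  5 → 6: |6-5| = 1, total = 4
  6 → 7: |7-6| = 1, total = 5
  7 → 9: |9-7| = 2, total = 7
  9 → 12: |12-9| = 3, total = 10
  12 → 1: |1-12| = 11, total = 21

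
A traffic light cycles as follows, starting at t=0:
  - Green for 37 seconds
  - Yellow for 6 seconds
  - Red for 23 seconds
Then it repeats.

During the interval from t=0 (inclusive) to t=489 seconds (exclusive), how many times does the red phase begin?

Answer: 7

Derivation:
Cycle = 37+6+23 = 66s
red phase starts at t = k*66 + 43 for k=0,1,2,...
Need k*66+43 < 489 → k < 6.758
k ∈ {0, ..., 6} → 7 starts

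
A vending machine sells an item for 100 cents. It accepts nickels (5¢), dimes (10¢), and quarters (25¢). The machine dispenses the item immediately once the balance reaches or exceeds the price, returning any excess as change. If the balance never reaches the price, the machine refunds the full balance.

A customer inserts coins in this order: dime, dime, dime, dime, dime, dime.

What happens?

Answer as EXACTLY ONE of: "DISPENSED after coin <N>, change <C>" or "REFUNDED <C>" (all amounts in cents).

Answer: REFUNDED 60

Derivation:
Price: 100¢
Coin 1 (dime, 10¢): balance = 10¢
Coin 2 (dime, 10¢): balance = 20¢
Coin 3 (dime, 10¢): balance = 30¢
Coin 4 (dime, 10¢): balance = 40¢
Coin 5 (dime, 10¢): balance = 50¢
Coin 6 (dime, 10¢): balance = 60¢
All coins inserted, balance 60¢ < price 100¢ → REFUND 60¢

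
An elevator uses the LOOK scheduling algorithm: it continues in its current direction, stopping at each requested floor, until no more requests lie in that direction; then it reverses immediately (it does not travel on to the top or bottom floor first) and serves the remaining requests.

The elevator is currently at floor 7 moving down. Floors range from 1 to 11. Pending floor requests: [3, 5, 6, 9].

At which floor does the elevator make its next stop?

Current floor: 7, direction: down
Requests above: [9]
Requests below: [3, 5, 6]
Moving down and requests lie below → nearest below is max([3, 5, 6]) = 6

Answer: 6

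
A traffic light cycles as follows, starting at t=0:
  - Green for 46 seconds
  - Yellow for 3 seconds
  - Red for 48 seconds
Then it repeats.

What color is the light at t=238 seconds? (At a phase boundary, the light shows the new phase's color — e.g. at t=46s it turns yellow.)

Answer: green

Derivation:
Cycle length = 46 + 3 + 48 = 97s
t = 238, phase_t = 238 mod 97 = 44
44 < 46 (green end) → GREEN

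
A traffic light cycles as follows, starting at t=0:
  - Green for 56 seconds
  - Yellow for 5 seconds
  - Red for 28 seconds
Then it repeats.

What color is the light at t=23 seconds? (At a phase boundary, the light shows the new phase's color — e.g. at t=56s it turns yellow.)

Cycle length = 56 + 5 + 28 = 89s
t = 23, phase_t = 23 mod 89 = 23
23 < 56 (green end) → GREEN

Answer: green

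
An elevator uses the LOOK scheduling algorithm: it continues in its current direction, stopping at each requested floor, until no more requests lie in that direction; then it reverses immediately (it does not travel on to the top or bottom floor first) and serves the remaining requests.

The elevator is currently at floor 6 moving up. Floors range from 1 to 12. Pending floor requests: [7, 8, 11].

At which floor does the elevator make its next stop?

Current floor: 6, direction: up
Requests above: [7, 8, 11]
Requests below: []
Moving up and requests lie above → nearest above is min([7, 8, 11]) = 7

Answer: 7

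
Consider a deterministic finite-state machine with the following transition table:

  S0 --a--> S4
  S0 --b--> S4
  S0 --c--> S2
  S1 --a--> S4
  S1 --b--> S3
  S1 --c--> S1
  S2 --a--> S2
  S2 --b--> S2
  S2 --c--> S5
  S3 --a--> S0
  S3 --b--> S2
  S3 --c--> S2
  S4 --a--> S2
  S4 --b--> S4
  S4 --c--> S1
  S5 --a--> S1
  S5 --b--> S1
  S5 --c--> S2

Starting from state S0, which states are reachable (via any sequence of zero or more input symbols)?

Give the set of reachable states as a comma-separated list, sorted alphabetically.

BFS from S0:
  visit S0: S0--a-->S4 (new), S0--b-->S4 (seen), S0--c-->S2 (new)
  visit S4: S4--a-->S2 (seen), S4--b-->S4 (seen), S4--c-->S1 (new)
  visit S2: S2--a-->S2 (seen), S2--b-->S2 (seen), S2--c-->S5 (new)
  visit S1: S1--a-->S4 (seen), S1--b-->S3 (new), S1--c-->S1 (seen)
  visit S5: S5--a-->S1 (seen), S5--b-->S1 (seen), S5--c-->S2 (seen)
  visit S3: S3--a-->S0 (seen), S3--b-->S2 (seen), S3--c-->S2 (seen)

Answer: S0, S1, S2, S3, S4, S5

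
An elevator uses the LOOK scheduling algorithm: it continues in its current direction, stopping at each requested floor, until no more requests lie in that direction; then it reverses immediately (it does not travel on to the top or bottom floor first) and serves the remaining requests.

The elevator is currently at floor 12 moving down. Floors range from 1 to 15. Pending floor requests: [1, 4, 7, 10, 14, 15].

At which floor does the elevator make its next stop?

Answer: 10

Derivation:
Current floor: 12, direction: down
Requests above: [14, 15]
Requests below: [1, 4, 7, 10]
Moving down and requests lie below → nearest below is max([1, 4, 7, 10]) = 10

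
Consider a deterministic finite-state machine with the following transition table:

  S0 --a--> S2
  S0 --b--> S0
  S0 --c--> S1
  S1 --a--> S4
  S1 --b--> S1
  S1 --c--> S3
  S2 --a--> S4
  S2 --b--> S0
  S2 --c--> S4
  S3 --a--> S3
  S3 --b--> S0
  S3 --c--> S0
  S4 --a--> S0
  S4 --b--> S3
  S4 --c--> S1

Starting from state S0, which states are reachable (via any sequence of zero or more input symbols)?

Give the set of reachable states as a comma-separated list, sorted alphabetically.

Answer: S0, S1, S2, S3, S4

Derivation:
BFS from S0:
  visit S0: S0--a-->S2 (new), S0--b-->S0 (seen), S0--c-->S1 (new)
  visit S2: S2--a-->S4 (new), S2--b-->S0 (seen), S2--c-->S4 (seen)
  visit S1: S1--a-->S4 (seen), S1--b-->S1 (seen), S1--c-->S3 (new)
  visit S4: S4--a-->S0 (seen), S4--b-->S3 (seen), S4--c-->S1 (seen)
  visit S3: S3--a-->S3 (seen), S3--b-->S0 (seen), S3--c-->S0 (seen)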